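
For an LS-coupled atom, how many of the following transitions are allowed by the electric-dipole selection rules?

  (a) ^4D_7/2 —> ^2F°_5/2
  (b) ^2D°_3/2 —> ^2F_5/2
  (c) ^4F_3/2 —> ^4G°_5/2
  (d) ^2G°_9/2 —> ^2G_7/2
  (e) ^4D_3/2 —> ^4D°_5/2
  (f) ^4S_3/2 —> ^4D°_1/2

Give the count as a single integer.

4

(a) forbidden (ΔS fails)
(b) allowed
(c) allowed
(d) allowed
(e) allowed
(f) forbidden (ΔL fails)
Total allowed: 4 of 6.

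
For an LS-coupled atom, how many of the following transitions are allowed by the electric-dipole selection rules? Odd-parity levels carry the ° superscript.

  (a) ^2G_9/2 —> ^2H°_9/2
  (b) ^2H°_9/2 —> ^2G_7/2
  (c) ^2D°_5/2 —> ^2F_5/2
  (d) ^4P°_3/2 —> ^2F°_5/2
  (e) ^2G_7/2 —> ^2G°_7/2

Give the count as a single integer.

4

(a) allowed
(b) allowed
(c) allowed
(d) forbidden (parity, ΔS, ΔL fail)
(e) allowed
Total allowed: 4 of 5.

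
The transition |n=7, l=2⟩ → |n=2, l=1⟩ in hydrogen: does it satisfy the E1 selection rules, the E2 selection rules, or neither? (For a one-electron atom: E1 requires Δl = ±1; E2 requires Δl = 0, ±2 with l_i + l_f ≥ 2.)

E1

Δl = 1 − 2 = -1; l_i + l_f = 3.
E1 (Δl = ±1): satisfied.
E2 (Δl = 0,±2, l_i+l_f ≥ 2): not satisfied.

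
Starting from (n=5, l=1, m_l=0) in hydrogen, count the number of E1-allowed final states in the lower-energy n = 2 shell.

E1 requires Δl = ±1, so l_f ∈ {0, 2}; with 0 ≤ l_f ≤ n_f−1 = 1, the allowed l_f values are {0}.
For l_f = 0: m_f ∈ {m_i−1, m_i, m_i+1} ∩ [−0, 0] = {0} → 1 state.
Total: 1.

1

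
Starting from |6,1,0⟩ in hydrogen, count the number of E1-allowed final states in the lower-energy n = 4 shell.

4

E1 requires Δl = ±1, so l_f ∈ {0, 2}; with 0 ≤ l_f ≤ n_f−1 = 3, the allowed l_f values are {0, 2}.
For l_f = 0: m_f ∈ {m_i−1, m_i, m_i+1} ∩ [−0, 0] = {0} → 1 state.
For l_f = 2: m_f ∈ {m_i−1, m_i, m_i+1} ∩ [−2, 2] = {-1, 0, 1} → 3 states.
Total: 4.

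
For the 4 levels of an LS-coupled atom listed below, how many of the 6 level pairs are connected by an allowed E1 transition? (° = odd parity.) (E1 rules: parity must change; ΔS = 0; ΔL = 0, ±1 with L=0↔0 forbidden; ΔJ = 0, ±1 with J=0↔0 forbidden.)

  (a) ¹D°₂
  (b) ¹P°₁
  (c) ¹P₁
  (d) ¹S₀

3

(a)–(b): forbidden (parity).
(a)–(c): allowed.
(a)–(d): forbidden (ΔL, ΔJ).
(b)–(c): allowed.
(b)–(d): allowed.
(c)–(d): forbidden (parity).
Allowed pairs: 3 of 6.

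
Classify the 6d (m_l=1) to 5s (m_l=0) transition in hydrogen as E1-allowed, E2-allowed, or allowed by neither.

E2

Δl = 0 − 2 = -2; l_i + l_f = 2.
Δm_l = -1.
E1 (Δl = ±1, |Δm_l| ≤ 1): not satisfied.
E2 (Δl = 0,±2, l_i+l_f ≥ 2, |Δm_l| ≤ 2): satisfied.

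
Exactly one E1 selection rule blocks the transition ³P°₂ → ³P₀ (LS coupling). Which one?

Parity must change: odd → even — ✓.
ΔS = 0: S: 1 → 1 — ✓.
ΔL = 0, ±1 (not L=0↔0): L: 1 → 1, ΔL = +0 — ✓.
ΔJ = 0, ±1 (not J=0↔0): J: 2 → 0, ΔJ = -2 — ✗.

the ΔJ = 0, ±1 rule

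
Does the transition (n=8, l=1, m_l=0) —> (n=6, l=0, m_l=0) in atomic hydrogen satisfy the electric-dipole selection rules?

Δl = 0 − 1 = -1; the E1 rule Δl = ±1 is passes.
m_l: 0 → 0 (Δm_l = +0). |Δm_l| ≤ 1 passes.
All E1 selection rules are satisfied.

allowed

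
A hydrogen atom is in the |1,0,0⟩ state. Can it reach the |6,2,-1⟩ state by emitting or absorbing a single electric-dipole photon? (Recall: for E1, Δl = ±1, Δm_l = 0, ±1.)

l: 0 → 2 (Δl = +2). Δl = ±1 ✗.
m_l: 0 → -1 (Δm_l = -1). |Δm_l| ≤ 1 ✓.
The transition is electric-dipole forbidden.

forbidden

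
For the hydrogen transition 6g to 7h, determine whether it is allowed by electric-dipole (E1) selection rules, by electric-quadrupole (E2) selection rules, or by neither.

Δl = 5 − 4 = +1; l_i + l_f = 9.
E1 (Δl = ±1): satisfied.
E2 (Δl = 0,±2, l_i+l_f ≥ 2): not satisfied.

E1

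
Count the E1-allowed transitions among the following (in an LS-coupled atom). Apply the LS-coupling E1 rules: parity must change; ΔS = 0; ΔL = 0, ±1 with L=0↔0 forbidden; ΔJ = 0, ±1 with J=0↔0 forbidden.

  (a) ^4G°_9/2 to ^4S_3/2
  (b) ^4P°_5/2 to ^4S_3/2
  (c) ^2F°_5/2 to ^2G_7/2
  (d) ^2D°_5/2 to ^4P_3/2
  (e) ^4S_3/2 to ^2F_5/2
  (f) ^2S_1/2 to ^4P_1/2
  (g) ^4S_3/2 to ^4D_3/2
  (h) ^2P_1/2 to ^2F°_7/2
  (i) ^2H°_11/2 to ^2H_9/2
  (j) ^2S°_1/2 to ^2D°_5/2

3

(a) forbidden (ΔL, ΔJ fail)
(b) allowed
(c) allowed
(d) forbidden (ΔS fails)
(e) forbidden (parity, ΔS, ΔL fail)
(f) forbidden (parity, ΔS fail)
(g) forbidden (parity, ΔL fail)
(h) forbidden (ΔL, ΔJ fail)
(i) allowed
(j) forbidden (parity, ΔL, ΔJ fail)
Total allowed: 3 of 10.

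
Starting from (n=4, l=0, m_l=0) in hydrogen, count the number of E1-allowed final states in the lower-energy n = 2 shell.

E1 requires Δl = ±1, so l_f ∈ {-1, 1}; with 0 ≤ l_f ≤ n_f−1 = 1, the allowed l_f values are {1}.
For l_f = 1: m_f ∈ {m_i−1, m_i, m_i+1} ∩ [−1, 1] = {-1, 0, 1} → 3 states.
Total: 3.

3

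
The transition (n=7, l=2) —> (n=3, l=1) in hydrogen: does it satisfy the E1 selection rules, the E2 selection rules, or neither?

Δl = 1 − 2 = -1; l_i + l_f = 3.
E1 (Δl = ±1): satisfied.
E2 (Δl = 0,±2, l_i+l_f ≥ 2): not satisfied.

E1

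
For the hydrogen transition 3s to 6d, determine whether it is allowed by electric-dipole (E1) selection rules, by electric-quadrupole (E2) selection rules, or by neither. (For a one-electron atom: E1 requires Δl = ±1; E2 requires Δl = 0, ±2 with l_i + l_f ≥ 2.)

Δl = 2 − 0 = +2; l_i + l_f = 2.
E1 (Δl = ±1): not satisfied.
E2 (Δl = 0,±2, l_i+l_f ≥ 2): satisfied.

E2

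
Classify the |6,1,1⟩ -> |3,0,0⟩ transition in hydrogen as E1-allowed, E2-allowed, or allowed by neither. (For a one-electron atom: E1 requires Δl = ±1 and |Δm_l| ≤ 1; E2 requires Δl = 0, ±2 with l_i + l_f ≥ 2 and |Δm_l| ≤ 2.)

Δl = 0 − 1 = -1; l_i + l_f = 1.
Δm_l = -1.
E1 (Δl = ±1, |Δm_l| ≤ 1): satisfied.
E2 (Δl = 0,±2, l_i+l_f ≥ 2, |Δm_l| ≤ 2): not satisfied.

E1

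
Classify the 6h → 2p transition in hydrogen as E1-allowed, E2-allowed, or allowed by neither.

Δl = 1 − 5 = -4; l_i + l_f = 6.
E1 (Δl = ±1): not satisfied.
E2 (Δl = 0,±2, l_i+l_f ≥ 2): not satisfied.

neither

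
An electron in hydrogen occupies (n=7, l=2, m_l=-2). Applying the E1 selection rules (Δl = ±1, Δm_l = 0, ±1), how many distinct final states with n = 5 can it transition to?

E1 requires Δl = ±1, so l_f ∈ {1, 3}; with 0 ≤ l_f ≤ n_f−1 = 4, the allowed l_f values are {1, 3}.
For l_f = 1: m_f ∈ {m_i−1, m_i, m_i+1} ∩ [−1, 1] = {-1} → 1 state.
For l_f = 3: m_f ∈ {m_i−1, m_i, m_i+1} ∩ [−3, 3] = {-3, -2, -1} → 3 states.
Total: 4.

4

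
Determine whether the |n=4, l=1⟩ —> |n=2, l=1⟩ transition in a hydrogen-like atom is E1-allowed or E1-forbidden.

Δl = 1 − 1 = +0; the E1 rule Δl = ±1 is ✗.
The transition is electric-dipole forbidden.

forbidden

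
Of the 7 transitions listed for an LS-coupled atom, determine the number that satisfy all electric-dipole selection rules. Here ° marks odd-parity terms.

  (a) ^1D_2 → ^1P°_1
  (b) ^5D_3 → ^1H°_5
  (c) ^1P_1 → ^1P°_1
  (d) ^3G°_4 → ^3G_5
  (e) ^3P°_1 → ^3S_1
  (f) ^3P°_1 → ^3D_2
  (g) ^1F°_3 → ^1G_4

(a) allowed
(b) forbidden (ΔS, ΔL, ΔJ fail)
(c) allowed
(d) allowed
(e) allowed
(f) allowed
(g) allowed
Total allowed: 6 of 7.

6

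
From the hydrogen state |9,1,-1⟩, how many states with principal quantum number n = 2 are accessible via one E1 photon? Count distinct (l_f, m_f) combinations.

E1 requires Δl = ±1, so l_f ∈ {0, 2}; with 0 ≤ l_f ≤ n_f−1 = 1, the allowed l_f values are {0}.
For l_f = 0: m_f ∈ {m_i−1, m_i, m_i+1} ∩ [−0, 0] = {0} → 1 state.
Total: 1.

1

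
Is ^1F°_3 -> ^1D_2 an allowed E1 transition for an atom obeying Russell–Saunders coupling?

Parity must change: odd → even — ok.
ΔS = 0: S: 0 → 0 — ok.
ΔL = 0, ±1 (not L=0↔0): L: 3 → 2, ΔL = -1 — ok.
ΔJ = 0, ±1 (not J=0↔0): J: 3 → 2, ΔJ = -1 — ok.
All four E1 rules are satisfied.

allowed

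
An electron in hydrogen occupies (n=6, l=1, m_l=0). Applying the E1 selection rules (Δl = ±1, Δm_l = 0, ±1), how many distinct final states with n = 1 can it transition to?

1

E1 requires Δl = ±1, so l_f ∈ {0, 2}; with 0 ≤ l_f ≤ n_f−1 = 0, the allowed l_f values are {0}.
For l_f = 0: m_f ∈ {m_i−1, m_i, m_i+1} ∩ [−0, 0] = {0} → 1 state.
Total: 1.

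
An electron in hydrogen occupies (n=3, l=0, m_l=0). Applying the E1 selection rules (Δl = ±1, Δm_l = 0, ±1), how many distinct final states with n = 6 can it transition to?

3

E1 requires Δl = ±1, so l_f ∈ {-1, 1}; with 0 ≤ l_f ≤ n_f−1 = 5, the allowed l_f values are {1}.
For l_f = 1: m_f ∈ {m_i−1, m_i, m_i+1} ∩ [−1, 1] = {-1, 0, 1} → 3 states.
Total: 3.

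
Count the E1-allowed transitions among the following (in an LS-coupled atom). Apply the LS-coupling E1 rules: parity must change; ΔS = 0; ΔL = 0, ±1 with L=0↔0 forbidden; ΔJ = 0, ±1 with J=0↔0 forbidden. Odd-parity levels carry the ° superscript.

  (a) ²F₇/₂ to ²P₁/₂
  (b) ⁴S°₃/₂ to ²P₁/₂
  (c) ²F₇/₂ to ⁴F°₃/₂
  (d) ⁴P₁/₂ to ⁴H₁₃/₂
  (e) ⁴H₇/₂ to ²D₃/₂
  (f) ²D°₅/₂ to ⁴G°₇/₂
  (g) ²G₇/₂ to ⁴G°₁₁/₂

(a) forbidden (parity, ΔL, ΔJ fail)
(b) forbidden (ΔS fails)
(c) forbidden (ΔS, ΔJ fail)
(d) forbidden (parity, ΔL, ΔJ fail)
(e) forbidden (parity, ΔS, ΔL, ΔJ fail)
(f) forbidden (parity, ΔS, ΔL fail)
(g) forbidden (ΔS, ΔJ fail)
Total allowed: 0 of 7.

0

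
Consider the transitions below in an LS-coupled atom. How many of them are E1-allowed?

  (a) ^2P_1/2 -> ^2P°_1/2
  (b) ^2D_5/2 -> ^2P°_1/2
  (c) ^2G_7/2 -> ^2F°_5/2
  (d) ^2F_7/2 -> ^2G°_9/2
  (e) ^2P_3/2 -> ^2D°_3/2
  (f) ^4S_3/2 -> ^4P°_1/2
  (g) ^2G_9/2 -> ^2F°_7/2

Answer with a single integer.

6

(a) allowed
(b) forbidden (ΔJ fails)
(c) allowed
(d) allowed
(e) allowed
(f) allowed
(g) allowed
Total allowed: 6 of 7.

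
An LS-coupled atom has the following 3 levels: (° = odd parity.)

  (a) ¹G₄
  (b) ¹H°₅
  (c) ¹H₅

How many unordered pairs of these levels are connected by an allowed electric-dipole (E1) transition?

(a)–(b): allowed.
(a)–(c): forbidden (parity).
(b)–(c): allowed.
Allowed pairs: 2 of 3.

2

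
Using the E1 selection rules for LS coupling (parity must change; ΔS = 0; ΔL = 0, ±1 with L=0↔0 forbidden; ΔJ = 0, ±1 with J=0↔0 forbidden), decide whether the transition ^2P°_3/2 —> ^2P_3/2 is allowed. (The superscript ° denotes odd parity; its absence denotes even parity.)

allowed

Reading off the term symbols: S 1/2→1/2, L 1→1, J 3/2→3/2, parity odd→even.
Parity must change: odd → even — satisfied.
ΔS = 0: S: 1/2 → 1/2 — satisfied.
ΔL = 0, ±1 (not L=0↔0): L: 1 → 1, ΔL = +0 — satisfied.
ΔJ = 0, ±1 (not J=0↔0): J: 3/2 → 3/2, ΔJ = +0 — satisfied.
All four E1 rules are satisfied.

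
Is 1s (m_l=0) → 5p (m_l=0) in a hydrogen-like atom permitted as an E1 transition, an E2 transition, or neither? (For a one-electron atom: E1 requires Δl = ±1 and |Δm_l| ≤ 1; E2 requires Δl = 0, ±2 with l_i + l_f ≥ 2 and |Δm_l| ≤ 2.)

Δl = 1 − 0 = +1; l_i + l_f = 1.
Δm_l = +0.
E1 (Δl = ±1, |Δm_l| ≤ 1): satisfied.
E2 (Δl = 0,±2, l_i+l_f ≥ 2, |Δm_l| ≤ 2): not satisfied.

E1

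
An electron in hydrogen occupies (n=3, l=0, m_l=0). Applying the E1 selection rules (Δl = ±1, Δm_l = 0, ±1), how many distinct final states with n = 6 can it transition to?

3

E1 requires Δl = ±1, so l_f ∈ {-1, 1}; with 0 ≤ l_f ≤ n_f−1 = 5, the allowed l_f values are {1}.
For l_f = 1: m_f ∈ {m_i−1, m_i, m_i+1} ∩ [−1, 1] = {-1, 0, 1} → 3 states.
Total: 3.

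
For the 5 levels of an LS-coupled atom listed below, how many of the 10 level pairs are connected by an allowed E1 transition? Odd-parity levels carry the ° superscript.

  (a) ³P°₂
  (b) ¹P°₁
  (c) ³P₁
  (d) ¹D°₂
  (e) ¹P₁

(a)–(b): forbidden (parity, ΔS).
(a)–(c): allowed.
(a)–(d): forbidden (parity, ΔS).
(a)–(e): forbidden (ΔS).
(b)–(c): forbidden (ΔS).
(b)–(d): forbidden (parity).
(b)–(e): allowed.
(c)–(d): forbidden (ΔS).
(c)–(e): forbidden (parity, ΔS).
(d)–(e): allowed.
Allowed pairs: 3 of 10.

3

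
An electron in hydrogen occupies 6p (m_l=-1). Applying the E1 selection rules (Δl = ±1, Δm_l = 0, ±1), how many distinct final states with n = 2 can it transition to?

E1 requires Δl = ±1, so l_f ∈ {0, 2}; with 0 ≤ l_f ≤ n_f−1 = 1, the allowed l_f values are {0}.
For l_f = 0: m_f ∈ {m_i−1, m_i, m_i+1} ∩ [−0, 0] = {0} → 1 state.
Total: 1.

1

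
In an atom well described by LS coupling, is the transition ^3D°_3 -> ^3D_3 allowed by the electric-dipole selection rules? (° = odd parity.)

Parity must change: odd → even — passes.
ΔS = 0: S: 1 → 1 — passes.
ΔL = 0, ±1 (not L=0↔0): L: 2 → 2, ΔL = +0 — passes.
ΔJ = 0, ±1 (not J=0↔0): J: 3 → 3, ΔJ = +0 — passes.
All four E1 rules are satisfied.

allowed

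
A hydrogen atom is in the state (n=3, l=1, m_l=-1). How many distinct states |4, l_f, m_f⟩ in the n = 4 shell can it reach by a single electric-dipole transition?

E1 requires Δl = ±1, so l_f ∈ {0, 2}; with 0 ≤ l_f ≤ n_f−1 = 3, the allowed l_f values are {0, 2}.
For l_f = 0: m_f ∈ {m_i−1, m_i, m_i+1} ∩ [−0, 0] = {0} → 1 state.
For l_f = 2: m_f ∈ {m_i−1, m_i, m_i+1} ∩ [−2, 2] = {-2, -1, 0} → 3 states.
Total: 4.

4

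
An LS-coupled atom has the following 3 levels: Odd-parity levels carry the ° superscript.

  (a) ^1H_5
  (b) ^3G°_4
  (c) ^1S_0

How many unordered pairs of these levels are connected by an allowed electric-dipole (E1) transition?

0

(a)–(b): forbidden (ΔS).
(a)–(c): forbidden (parity, ΔL, ΔJ).
(b)–(c): forbidden (ΔS, ΔL, ΔJ).
Allowed pairs: 0 of 3.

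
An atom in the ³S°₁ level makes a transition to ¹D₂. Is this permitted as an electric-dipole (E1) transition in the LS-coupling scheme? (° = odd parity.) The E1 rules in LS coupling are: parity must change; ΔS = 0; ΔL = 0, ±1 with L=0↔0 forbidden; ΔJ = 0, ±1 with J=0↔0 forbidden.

forbidden

Reading off the term symbols: S 1→0, L 0→2, J 1→2, parity odd→even.
Parity must change: odd → even — ok.
ΔS = 0: S: 1 → 0 — fails.
ΔL = 0, ±1 (not L=0↔0): L: 0 → 2, ΔL = +2 — fails.
ΔJ = 0, ±1 (not J=0↔0): J: 1 → 2, ΔJ = +1 — ok.
Rule(s) violated: ΔS, ΔL.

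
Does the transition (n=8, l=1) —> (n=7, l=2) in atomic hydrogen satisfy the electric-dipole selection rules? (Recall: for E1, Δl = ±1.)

allowed

Initial l = 1, final l = 2, so Δl = +1. E1 requires Δl = ±1: ✓.
All E1 selection rules are satisfied.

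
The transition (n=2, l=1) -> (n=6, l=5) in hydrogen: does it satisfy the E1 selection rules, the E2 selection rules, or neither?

neither

Δl = 5 − 1 = +4; l_i + l_f = 6.
E1 (Δl = ±1): not satisfied.
E2 (Δl = 0,±2, l_i+l_f ≥ 2): not satisfied.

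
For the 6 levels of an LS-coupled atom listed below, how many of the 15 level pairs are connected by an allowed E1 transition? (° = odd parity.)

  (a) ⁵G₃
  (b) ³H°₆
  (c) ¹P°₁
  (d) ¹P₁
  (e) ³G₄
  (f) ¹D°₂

(a)–(b): forbidden (ΔS, ΔJ).
(a)–(c): forbidden (ΔS, ΔL, ΔJ).
(a)–(d): forbidden (parity, ΔS, ΔL, ΔJ).
(a)–(e): forbidden (parity, ΔS).
(a)–(f): forbidden (ΔS, ΔL).
(b)–(c): forbidden (parity, ΔS, ΔL, ΔJ).
(b)–(d): forbidden (ΔS, ΔL, ΔJ).
(b)–(e): forbidden (ΔJ).
(b)–(f): forbidden (parity, ΔS, ΔL, ΔJ).
(c)–(d): allowed.
(c)–(e): forbidden (ΔS, ΔL, ΔJ).
(c)–(f): forbidden (parity).
(d)–(e): forbidden (parity, ΔS, ΔL, ΔJ).
(d)–(f): allowed.
(e)–(f): forbidden (ΔS, ΔL, ΔJ).
Allowed pairs: 2 of 15.

2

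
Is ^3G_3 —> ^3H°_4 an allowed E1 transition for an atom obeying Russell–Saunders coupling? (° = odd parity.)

allowed

ΔJ = 0, ±1 (not J=0↔0): J: 3 → 4, ΔJ = +1 — passes.
ΔS = 0: S: 1 → 1 — passes.
ΔL = 0, ±1 (not L=0↔0): L: 4 → 5, ΔL = +1 — passes.
Parity must change: even → odd — passes.
All four E1 rules are satisfied.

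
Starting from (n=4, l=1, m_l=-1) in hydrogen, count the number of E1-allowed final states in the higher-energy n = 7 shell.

E1 requires Δl = ±1, so l_f ∈ {0, 2}; with 0 ≤ l_f ≤ n_f−1 = 6, the allowed l_f values are {0, 2}.
For l_f = 0: m_f ∈ {m_i−1, m_i, m_i+1} ∩ [−0, 0] = {0} → 1 state.
For l_f = 2: m_f ∈ {m_i−1, m_i, m_i+1} ∩ [−2, 2] = {-2, -1, 0} → 3 states.
Total: 4.

4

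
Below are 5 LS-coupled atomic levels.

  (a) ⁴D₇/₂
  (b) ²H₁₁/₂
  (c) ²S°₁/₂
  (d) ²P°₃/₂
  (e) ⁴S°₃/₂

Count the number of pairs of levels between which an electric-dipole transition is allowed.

0

(a)–(b): forbidden (parity, ΔS, ΔL, ΔJ).
(a)–(c): forbidden (ΔS, ΔL, ΔJ).
(a)–(d): forbidden (ΔS, ΔJ).
(a)–(e): forbidden (ΔL, ΔJ).
(b)–(c): forbidden (ΔL, ΔJ).
(b)–(d): forbidden (ΔL, ΔJ).
(b)–(e): forbidden (ΔS, ΔL, ΔJ).
(c)–(d): forbidden (parity).
(c)–(e): forbidden (parity, ΔS, ΔL).
(d)–(e): forbidden (parity, ΔS).
Allowed pairs: 0 of 10.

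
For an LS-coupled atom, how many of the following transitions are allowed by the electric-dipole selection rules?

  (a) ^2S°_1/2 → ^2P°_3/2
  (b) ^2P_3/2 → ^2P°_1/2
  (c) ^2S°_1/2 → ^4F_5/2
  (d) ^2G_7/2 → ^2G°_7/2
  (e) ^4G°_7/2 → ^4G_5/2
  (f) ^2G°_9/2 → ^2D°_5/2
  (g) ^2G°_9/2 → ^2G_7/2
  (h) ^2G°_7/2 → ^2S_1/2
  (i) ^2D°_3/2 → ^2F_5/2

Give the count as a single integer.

(a) forbidden (parity fails)
(b) allowed
(c) forbidden (ΔS, ΔL, ΔJ fail)
(d) allowed
(e) allowed
(f) forbidden (parity, ΔL, ΔJ fail)
(g) allowed
(h) forbidden (ΔL, ΔJ fail)
(i) allowed
Total allowed: 5 of 9.

5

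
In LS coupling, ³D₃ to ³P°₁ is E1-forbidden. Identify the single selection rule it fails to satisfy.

the ΔJ = 0, ±1 rule

Reading off the term symbols: S 1→1, L 2→1, J 3→1, parity even→odd.
ΔJ = 0, ±1 (not J=0↔0): J: 3 → 1, ΔJ = -2 — fails.
ΔL = 0, ±1 (not L=0↔0): L: 2 → 1, ΔL = -1 — passes.
Parity must change: even → odd — passes.
ΔS = 0: S: 1 → 1 — passes.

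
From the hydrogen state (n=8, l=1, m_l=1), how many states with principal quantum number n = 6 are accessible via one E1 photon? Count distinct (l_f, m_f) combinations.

E1 requires Δl = ±1, so l_f ∈ {0, 2}; with 0 ≤ l_f ≤ n_f−1 = 5, the allowed l_f values are {0, 2}.
For l_f = 0: m_f ∈ {m_i−1, m_i, m_i+1} ∩ [−0, 0] = {0} → 1 state.
For l_f = 2: m_f ∈ {m_i−1, m_i, m_i+1} ∩ [−2, 2] = {0, 1, 2} → 3 states.
Total: 4.

4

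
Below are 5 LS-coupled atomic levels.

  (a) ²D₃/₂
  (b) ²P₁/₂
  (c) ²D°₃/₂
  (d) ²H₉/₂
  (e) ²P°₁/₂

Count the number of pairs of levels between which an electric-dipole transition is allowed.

(a)–(b): forbidden (parity).
(a)–(c): allowed.
(a)–(d): forbidden (parity, ΔL, ΔJ).
(a)–(e): allowed.
(b)–(c): allowed.
(b)–(d): forbidden (parity, ΔL, ΔJ).
(b)–(e): allowed.
(c)–(d): forbidden (ΔL, ΔJ).
(c)–(e): forbidden (parity).
(d)–(e): forbidden (ΔL, ΔJ).
Allowed pairs: 4 of 10.

4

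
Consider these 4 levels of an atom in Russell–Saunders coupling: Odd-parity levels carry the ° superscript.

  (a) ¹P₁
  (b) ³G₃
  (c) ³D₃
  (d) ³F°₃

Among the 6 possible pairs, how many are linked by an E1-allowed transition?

2

(a)–(b): forbidden (parity, ΔS, ΔL, ΔJ).
(a)–(c): forbidden (parity, ΔS, ΔJ).
(a)–(d): forbidden (ΔS, ΔL, ΔJ).
(b)–(c): forbidden (parity, ΔL).
(b)–(d): allowed.
(c)–(d): allowed.
Allowed pairs: 2 of 6.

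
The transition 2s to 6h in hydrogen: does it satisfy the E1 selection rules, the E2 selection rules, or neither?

Δl = 5 − 0 = +5; l_i + l_f = 5.
E1 (Δl = ±1): not satisfied.
E2 (Δl = 0,±2, l_i+l_f ≥ 2): not satisfied.

neither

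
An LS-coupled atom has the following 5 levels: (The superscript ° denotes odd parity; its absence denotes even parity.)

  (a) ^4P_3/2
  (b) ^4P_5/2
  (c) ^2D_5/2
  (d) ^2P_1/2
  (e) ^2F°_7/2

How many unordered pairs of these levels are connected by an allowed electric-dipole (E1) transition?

1

(a)–(b): forbidden (parity).
(a)–(c): forbidden (parity, ΔS).
(a)–(d): forbidden (parity, ΔS).
(a)–(e): forbidden (ΔS, ΔL, ΔJ).
(b)–(c): forbidden (parity, ΔS).
(b)–(d): forbidden (parity, ΔS, ΔJ).
(b)–(e): forbidden (ΔS, ΔL).
(c)–(d): forbidden (parity, ΔJ).
(c)–(e): allowed.
(d)–(e): forbidden (ΔL, ΔJ).
Allowed pairs: 1 of 10.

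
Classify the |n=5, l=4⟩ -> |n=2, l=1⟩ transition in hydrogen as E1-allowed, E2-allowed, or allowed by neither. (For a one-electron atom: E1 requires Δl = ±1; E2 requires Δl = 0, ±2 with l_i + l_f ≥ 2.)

Δl = 1 − 4 = -3; l_i + l_f = 5.
E1 (Δl = ±1): not satisfied.
E2 (Δl = 0,±2, l_i+l_f ≥ 2): not satisfied.

neither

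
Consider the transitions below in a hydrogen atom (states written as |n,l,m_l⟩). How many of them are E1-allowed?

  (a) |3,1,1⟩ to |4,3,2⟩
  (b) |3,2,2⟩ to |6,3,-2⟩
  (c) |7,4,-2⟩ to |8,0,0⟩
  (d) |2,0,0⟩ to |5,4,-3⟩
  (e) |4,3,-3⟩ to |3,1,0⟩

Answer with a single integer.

(a) forbidden — Δl = +2 (E1 requires Δl = ±1)
(b) forbidden — Δm_l = -4 (E1 requires Δm_l = 0, ±1)
(c) forbidden — Δl = -4 (E1 requires Δl = ±1); Δm_l = +2 (E1 requires Δm_l = 0, ±1)
(d) forbidden — Δl = +4 (E1 requires Δl = ±1); Δm_l = -3 (E1 requires Δm_l = 0, ±1)
(e) forbidden — Δl = -2 (E1 requires Δl = ±1); Δm_l = +3 (E1 requires Δm_l = 0, ±1)
Total allowed: 0 of 5.

0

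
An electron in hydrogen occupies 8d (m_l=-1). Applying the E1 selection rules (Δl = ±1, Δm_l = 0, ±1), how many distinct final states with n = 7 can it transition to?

E1 requires Δl = ±1, so l_f ∈ {1, 3}; with 0 ≤ l_f ≤ n_f−1 = 6, the allowed l_f values are {1, 3}.
For l_f = 1: m_f ∈ {m_i−1, m_i, m_i+1} ∩ [−1, 1] = {-1, 0} → 2 states.
For l_f = 3: m_f ∈ {m_i−1, m_i, m_i+1} ∩ [−3, 3] = {-2, -1, 0} → 3 states.
Total: 5.

5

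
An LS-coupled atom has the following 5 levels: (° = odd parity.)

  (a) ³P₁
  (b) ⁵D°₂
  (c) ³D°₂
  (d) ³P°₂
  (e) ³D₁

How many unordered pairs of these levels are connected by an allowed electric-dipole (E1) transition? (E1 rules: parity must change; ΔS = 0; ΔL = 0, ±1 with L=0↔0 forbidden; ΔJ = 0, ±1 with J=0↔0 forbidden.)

(a)–(b): forbidden (ΔS).
(a)–(c): allowed.
(a)–(d): allowed.
(a)–(e): forbidden (parity).
(b)–(c): forbidden (parity, ΔS).
(b)–(d): forbidden (parity, ΔS).
(b)–(e): forbidden (ΔS).
(c)–(d): forbidden (parity).
(c)–(e): allowed.
(d)–(e): allowed.
Allowed pairs: 4 of 10.

4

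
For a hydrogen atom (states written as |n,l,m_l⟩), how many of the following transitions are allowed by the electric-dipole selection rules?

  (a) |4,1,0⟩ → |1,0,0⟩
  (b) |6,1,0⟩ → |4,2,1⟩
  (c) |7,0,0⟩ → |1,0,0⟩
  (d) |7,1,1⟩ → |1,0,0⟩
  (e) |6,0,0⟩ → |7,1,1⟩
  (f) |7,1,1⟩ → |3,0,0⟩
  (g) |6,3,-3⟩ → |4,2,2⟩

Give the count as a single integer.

5

(a) allowed
(b) allowed
(c) forbidden — Δl = +0 (E1 requires Δl = ±1)
(d) allowed
(e) allowed
(f) allowed
(g) forbidden — Δm_l = +5 (E1 requires Δm_l = 0, ±1)
Total allowed: 5 of 7.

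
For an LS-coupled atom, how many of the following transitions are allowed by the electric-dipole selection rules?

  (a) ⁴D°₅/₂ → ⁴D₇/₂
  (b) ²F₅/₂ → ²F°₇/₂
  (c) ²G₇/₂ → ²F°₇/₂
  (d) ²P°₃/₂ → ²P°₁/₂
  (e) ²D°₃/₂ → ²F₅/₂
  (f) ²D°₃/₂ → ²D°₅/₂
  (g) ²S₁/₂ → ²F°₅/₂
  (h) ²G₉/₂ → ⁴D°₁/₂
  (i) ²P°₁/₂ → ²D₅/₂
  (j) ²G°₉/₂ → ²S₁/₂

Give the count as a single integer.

4

(a) allowed
(b) allowed
(c) allowed
(d) forbidden (parity fails)
(e) allowed
(f) forbidden (parity fails)
(g) forbidden (ΔL, ΔJ fail)
(h) forbidden (ΔS, ΔL, ΔJ fail)
(i) forbidden (ΔJ fails)
(j) forbidden (ΔL, ΔJ fail)
Total allowed: 4 of 10.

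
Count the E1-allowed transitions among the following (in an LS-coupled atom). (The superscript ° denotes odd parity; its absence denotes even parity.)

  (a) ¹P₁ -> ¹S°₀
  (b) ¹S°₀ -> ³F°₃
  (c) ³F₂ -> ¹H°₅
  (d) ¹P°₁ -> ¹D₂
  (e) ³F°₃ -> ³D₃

(a) allowed
(b) forbidden (parity, ΔS, ΔL, ΔJ fail)
(c) forbidden (ΔS, ΔL, ΔJ fail)
(d) allowed
(e) allowed
Total allowed: 3 of 5.

3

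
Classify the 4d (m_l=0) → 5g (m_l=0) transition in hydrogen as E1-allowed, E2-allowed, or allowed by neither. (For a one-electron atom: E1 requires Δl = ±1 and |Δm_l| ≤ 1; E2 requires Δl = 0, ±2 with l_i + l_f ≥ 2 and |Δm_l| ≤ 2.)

E2

Δl = 4 − 2 = +2; l_i + l_f = 6.
Δm_l = +0.
E1 (Δl = ±1, |Δm_l| ≤ 1): not satisfied.
E2 (Δl = 0,±2, l_i+l_f ≥ 2, |Δm_l| ≤ 2): satisfied.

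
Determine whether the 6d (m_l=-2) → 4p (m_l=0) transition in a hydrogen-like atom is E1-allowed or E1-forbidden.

forbidden

Δl = 1 − 2 = -1; the E1 rule Δl = ±1 is passes.
m_l: -2 → 0 (Δm_l = +2). |Δm_l| ≤ 1 fails.
The transition is electric-dipole forbidden.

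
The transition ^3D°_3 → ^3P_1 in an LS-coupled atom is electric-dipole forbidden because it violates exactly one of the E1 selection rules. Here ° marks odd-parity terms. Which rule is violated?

the ΔJ = 0, ±1 rule

Reading off the term symbols: S 1→1, L 2→1, J 3→1, parity odd→even.
ΔJ = 0, ±1 (not J=0↔0): J: 3 → 1, ΔJ = -2 — violated.
ΔS = 0: S: 1 → 1 — satisfied.
Parity must change: odd → even — satisfied.
ΔL = 0, ±1 (not L=0↔0): L: 2 → 1, ΔL = -1 — satisfied.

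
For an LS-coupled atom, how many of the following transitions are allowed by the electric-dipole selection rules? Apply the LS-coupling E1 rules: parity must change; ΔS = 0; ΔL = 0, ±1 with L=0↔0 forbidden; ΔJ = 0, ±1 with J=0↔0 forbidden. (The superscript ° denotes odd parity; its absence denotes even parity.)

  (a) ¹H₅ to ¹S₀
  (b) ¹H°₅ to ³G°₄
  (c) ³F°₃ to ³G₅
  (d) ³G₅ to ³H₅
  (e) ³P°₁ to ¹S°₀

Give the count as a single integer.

0

(a) forbidden (parity, ΔL, ΔJ fail)
(b) forbidden (parity, ΔS fail)
(c) forbidden (ΔJ fails)
(d) forbidden (parity fails)
(e) forbidden (parity, ΔS fail)
Total allowed: 0 of 5.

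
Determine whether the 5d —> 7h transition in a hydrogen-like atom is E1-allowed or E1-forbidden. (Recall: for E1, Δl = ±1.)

Initial l = 2, final l = 5, so Δl = +3. E1 requires Δl = ±1: fails.
The transition is electric-dipole forbidden.

forbidden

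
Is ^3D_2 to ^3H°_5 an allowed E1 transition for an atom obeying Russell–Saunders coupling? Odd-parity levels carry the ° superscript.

Reading off the term symbols: S 1→1, L 2→5, J 2→5, parity even→odd.
Parity must change: even → odd — satisfied.
ΔS = 0: S: 1 → 1 — satisfied.
ΔL = 0, ±1 (not L=0↔0): L: 2 → 5, ΔL = +3 — violated.
ΔJ = 0, ±1 (not J=0↔0): J: 2 → 5, ΔJ = +3 — violated.
Rule(s) violated: ΔL, ΔJ.

forbidden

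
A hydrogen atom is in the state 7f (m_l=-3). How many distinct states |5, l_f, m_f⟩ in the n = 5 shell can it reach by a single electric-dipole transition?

E1 requires Δl = ±1, so l_f ∈ {2, 4}; with 0 ≤ l_f ≤ n_f−1 = 4, the allowed l_f values are {2, 4}.
For l_f = 2: m_f ∈ {m_i−1, m_i, m_i+1} ∩ [−2, 2] = {-2} → 1 state.
For l_f = 4: m_f ∈ {m_i−1, m_i, m_i+1} ∩ [−4, 4] = {-4, -3, -2} → 3 states.
Total: 4.

4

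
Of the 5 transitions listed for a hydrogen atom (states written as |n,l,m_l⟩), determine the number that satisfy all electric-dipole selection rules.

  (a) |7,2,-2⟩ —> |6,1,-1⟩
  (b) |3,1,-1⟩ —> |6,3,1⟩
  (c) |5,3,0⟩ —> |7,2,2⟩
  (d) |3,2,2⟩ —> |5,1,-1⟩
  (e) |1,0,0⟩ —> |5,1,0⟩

(a) allowed
(b) forbidden — Δl = +2 (E1 requires Δl = ±1); Δm_l = +2 (E1 requires Δm_l = 0, ±1)
(c) forbidden — Δm_l = +2 (E1 requires Δm_l = 0, ±1)
(d) forbidden — Δm_l = -3 (E1 requires Δm_l = 0, ±1)
(e) allowed
Total allowed: 2 of 5.

2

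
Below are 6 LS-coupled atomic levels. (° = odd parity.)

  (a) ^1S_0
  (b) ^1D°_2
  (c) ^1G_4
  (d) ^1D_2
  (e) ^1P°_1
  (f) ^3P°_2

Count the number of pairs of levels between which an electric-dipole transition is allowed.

3

(a)–(b): forbidden (ΔL, ΔJ).
(a)–(c): forbidden (parity, ΔL, ΔJ).
(a)–(d): forbidden (parity, ΔL, ΔJ).
(a)–(e): allowed.
(a)–(f): forbidden (ΔS, ΔJ).
(b)–(c): forbidden (ΔL, ΔJ).
(b)–(d): allowed.
(b)–(e): forbidden (parity).
(b)–(f): forbidden (parity, ΔS).
(c)–(d): forbidden (parity, ΔL, ΔJ).
(c)–(e): forbidden (ΔL, ΔJ).
(c)–(f): forbidden (ΔS, ΔL, ΔJ).
(d)–(e): allowed.
(d)–(f): forbidden (ΔS).
(e)–(f): forbidden (parity, ΔS).
Allowed pairs: 3 of 15.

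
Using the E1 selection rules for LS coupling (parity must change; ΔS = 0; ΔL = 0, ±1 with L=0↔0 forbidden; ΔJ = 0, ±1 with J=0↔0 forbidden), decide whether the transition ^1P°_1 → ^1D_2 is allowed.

Parity must change: odd → even — passes.
ΔS = 0: S: 0 → 0 — passes.
ΔL = 0, ±1 (not L=0↔0): L: 1 → 2, ΔL = +1 — passes.
ΔJ = 0, ±1 (not J=0↔0): J: 1 → 2, ΔJ = +1 — passes.
All four E1 rules are satisfied.

allowed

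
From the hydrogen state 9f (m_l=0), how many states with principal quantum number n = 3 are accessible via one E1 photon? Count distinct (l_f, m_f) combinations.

3

E1 requires Δl = ±1, so l_f ∈ {2, 4}; with 0 ≤ l_f ≤ n_f−1 = 2, the allowed l_f values are {2}.
For l_f = 2: m_f ∈ {m_i−1, m_i, m_i+1} ∩ [−2, 2] = {-1, 0, 1} → 3 states.
Total: 3.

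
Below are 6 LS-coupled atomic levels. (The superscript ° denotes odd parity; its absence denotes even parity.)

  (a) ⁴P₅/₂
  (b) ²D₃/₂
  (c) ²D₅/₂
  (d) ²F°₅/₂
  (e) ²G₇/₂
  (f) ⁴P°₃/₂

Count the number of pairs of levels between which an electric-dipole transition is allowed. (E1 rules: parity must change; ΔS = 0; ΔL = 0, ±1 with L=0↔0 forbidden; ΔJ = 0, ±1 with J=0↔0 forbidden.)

4

(a)–(b): forbidden (parity, ΔS).
(a)–(c): forbidden (parity, ΔS).
(a)–(d): forbidden (ΔS, ΔL).
(a)–(e): forbidden (parity, ΔS, ΔL).
(a)–(f): allowed.
(b)–(c): forbidden (parity).
(b)–(d): allowed.
(b)–(e): forbidden (parity, ΔL, ΔJ).
(b)–(f): forbidden (ΔS).
(c)–(d): allowed.
(c)–(e): forbidden (parity, ΔL).
(c)–(f): forbidden (ΔS).
(d)–(e): allowed.
(d)–(f): forbidden (parity, ΔS, ΔL).
(e)–(f): forbidden (ΔS, ΔL, ΔJ).
Allowed pairs: 4 of 15.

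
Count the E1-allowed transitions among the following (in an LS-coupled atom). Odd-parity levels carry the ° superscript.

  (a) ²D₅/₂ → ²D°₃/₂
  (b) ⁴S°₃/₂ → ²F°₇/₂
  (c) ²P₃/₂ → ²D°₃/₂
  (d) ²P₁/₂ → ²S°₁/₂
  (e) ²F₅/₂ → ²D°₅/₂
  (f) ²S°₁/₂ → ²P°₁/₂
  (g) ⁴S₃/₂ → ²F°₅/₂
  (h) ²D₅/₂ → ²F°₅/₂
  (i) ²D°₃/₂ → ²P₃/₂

(a) allowed
(b) forbidden (parity, ΔS, ΔL, ΔJ fail)
(c) allowed
(d) allowed
(e) allowed
(f) forbidden (parity fails)
(g) forbidden (ΔS, ΔL fail)
(h) allowed
(i) allowed
Total allowed: 6 of 9.

6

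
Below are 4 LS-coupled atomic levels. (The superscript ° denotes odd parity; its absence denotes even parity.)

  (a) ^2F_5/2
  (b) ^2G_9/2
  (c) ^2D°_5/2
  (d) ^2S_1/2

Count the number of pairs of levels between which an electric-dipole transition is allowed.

1

(a)–(b): forbidden (parity, ΔJ).
(a)–(c): allowed.
(a)–(d): forbidden (parity, ΔL, ΔJ).
(b)–(c): forbidden (ΔL, ΔJ).
(b)–(d): forbidden (parity, ΔL, ΔJ).
(c)–(d): forbidden (ΔL, ΔJ).
Allowed pairs: 1 of 6.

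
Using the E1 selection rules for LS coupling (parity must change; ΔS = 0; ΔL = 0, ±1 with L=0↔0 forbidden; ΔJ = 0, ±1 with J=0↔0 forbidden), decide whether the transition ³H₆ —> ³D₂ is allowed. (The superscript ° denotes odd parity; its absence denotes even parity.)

forbidden

Initial level: S=1, L=5, J=6, parity even. Final level: S=1, L=2, J=2, parity even.
Parity must change: even → even — fails.
ΔS = 0: S: 1 → 1 — passes.
ΔL = 0, ±1 (not L=0↔0): L: 5 → 2, ΔL = -3 — fails.
ΔJ = 0, ±1 (not J=0↔0): J: 6 → 2, ΔJ = -4 — fails.
Rule(s) violated: parity, ΔL, ΔJ.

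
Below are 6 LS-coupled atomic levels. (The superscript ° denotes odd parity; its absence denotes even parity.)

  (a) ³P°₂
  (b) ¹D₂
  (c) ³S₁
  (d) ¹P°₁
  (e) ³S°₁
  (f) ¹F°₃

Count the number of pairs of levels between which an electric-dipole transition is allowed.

3

(a)–(b): forbidden (ΔS).
(a)–(c): allowed.
(a)–(d): forbidden (parity, ΔS).
(a)–(e): forbidden (parity).
(a)–(f): forbidden (parity, ΔS, ΔL).
(b)–(c): forbidden (parity, ΔS, ΔL).
(b)–(d): allowed.
(b)–(e): forbidden (ΔS, ΔL).
(b)–(f): allowed.
(c)–(d): forbidden (ΔS).
(c)–(e): forbidden (ΔL).
(c)–(f): forbidden (ΔS, ΔL, ΔJ).
(d)–(e): forbidden (parity, ΔS).
(d)–(f): forbidden (parity, ΔL, ΔJ).
(e)–(f): forbidden (parity, ΔS, ΔL, ΔJ).
Allowed pairs: 3 of 15.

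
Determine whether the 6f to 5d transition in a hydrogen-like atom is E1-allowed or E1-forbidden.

allowed

l: 3 → 2 (Δl = -1). Δl = ±1 satisfied.
All E1 selection rules are satisfied.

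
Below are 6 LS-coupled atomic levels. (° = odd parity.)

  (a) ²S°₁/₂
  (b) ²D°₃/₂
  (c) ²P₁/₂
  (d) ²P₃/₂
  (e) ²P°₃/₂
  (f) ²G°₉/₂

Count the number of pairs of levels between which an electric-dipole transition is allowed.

6

(a)–(b): forbidden (parity, ΔL).
(a)–(c): allowed.
(a)–(d): allowed.
(a)–(e): forbidden (parity).
(a)–(f): forbidden (parity, ΔL, ΔJ).
(b)–(c): allowed.
(b)–(d): allowed.
(b)–(e): forbidden (parity).
(b)–(f): forbidden (parity, ΔL, ΔJ).
(c)–(d): forbidden (parity).
(c)–(e): allowed.
(c)–(f): forbidden (ΔL, ΔJ).
(d)–(e): allowed.
(d)–(f): forbidden (ΔL, ΔJ).
(e)–(f): forbidden (parity, ΔL, ΔJ).
Allowed pairs: 6 of 15.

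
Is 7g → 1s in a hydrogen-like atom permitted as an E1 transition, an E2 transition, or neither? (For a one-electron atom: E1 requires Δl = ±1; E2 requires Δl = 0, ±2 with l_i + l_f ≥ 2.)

neither

Δl = 0 − 4 = -4; l_i + l_f = 4.
E1 (Δl = ±1): not satisfied.
E2 (Δl = 0,±2, l_i+l_f ≥ 2): not satisfied.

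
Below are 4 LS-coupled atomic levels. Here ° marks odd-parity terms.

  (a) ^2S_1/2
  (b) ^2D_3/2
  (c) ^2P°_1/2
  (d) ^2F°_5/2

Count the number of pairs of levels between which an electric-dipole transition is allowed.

3

(a)–(b): forbidden (parity, ΔL).
(a)–(c): allowed.
(a)–(d): forbidden (ΔL, ΔJ).
(b)–(c): allowed.
(b)–(d): allowed.
(c)–(d): forbidden (parity, ΔL, ΔJ).
Allowed pairs: 3 of 6.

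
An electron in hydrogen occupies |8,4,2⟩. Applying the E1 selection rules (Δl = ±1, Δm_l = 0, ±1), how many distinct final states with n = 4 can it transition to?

E1 requires Δl = ±1, so l_f ∈ {3, 5}; with 0 ≤ l_f ≤ n_f−1 = 3, the allowed l_f values are {3}.
For l_f = 3: m_f ∈ {m_i−1, m_i, m_i+1} ∩ [−3, 3] = {1, 2, 3} → 3 states.
Total: 3.

3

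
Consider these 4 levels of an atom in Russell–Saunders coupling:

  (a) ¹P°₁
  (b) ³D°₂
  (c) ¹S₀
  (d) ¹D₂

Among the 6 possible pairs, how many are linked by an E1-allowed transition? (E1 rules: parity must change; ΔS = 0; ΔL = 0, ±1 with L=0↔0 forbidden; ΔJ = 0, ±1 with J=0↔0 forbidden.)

(a)–(b): forbidden (parity, ΔS).
(a)–(c): allowed.
(a)–(d): allowed.
(b)–(c): forbidden (ΔS, ΔL, ΔJ).
(b)–(d): forbidden (ΔS).
(c)–(d): forbidden (parity, ΔL, ΔJ).
Allowed pairs: 2 of 6.

2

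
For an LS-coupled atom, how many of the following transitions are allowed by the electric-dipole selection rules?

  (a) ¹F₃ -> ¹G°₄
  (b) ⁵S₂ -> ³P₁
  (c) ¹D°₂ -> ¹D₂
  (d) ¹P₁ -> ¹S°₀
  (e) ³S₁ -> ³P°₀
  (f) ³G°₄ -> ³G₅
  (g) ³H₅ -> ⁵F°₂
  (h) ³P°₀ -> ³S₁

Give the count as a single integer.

6

(a) allowed
(b) forbidden (parity, ΔS fail)
(c) allowed
(d) allowed
(e) allowed
(f) allowed
(g) forbidden (ΔS, ΔL, ΔJ fail)
(h) allowed
Total allowed: 6 of 8.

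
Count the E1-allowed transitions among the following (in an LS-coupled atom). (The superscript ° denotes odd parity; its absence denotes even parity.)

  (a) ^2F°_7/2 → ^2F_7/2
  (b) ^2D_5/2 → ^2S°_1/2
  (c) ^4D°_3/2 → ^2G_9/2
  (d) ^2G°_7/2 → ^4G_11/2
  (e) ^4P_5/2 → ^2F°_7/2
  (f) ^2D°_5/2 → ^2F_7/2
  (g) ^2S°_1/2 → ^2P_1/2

(a) allowed
(b) forbidden (ΔL, ΔJ fail)
(c) forbidden (ΔS, ΔL, ΔJ fail)
(d) forbidden (ΔS, ΔJ fail)
(e) forbidden (ΔS, ΔL fail)
(f) allowed
(g) allowed
Total allowed: 3 of 7.

3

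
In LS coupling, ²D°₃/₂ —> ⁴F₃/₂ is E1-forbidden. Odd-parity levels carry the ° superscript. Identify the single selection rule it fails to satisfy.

Parity must change: odd → even — ✓.
ΔS = 0: S: 1/2 → 3/2 — ✗.
ΔL = 0, ±1 (not L=0↔0): L: 2 → 3, ΔL = +1 — ✓.
ΔJ = 0, ±1 (not J=0↔0): J: 3/2 → 3/2, ΔJ = +0 — ✓.

the ΔS = 0 rule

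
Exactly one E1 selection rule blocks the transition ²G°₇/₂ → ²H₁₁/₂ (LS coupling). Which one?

the ΔJ = 0, ±1 rule

Reading off the term symbols: S 1/2→1/2, L 4→5, J 7/2→11/2, parity odd→even.
ΔS = 0: S: 1/2 → 1/2 — ok.
ΔL = 0, ±1 (not L=0↔0): L: 4 → 5, ΔL = +1 — ok.
Parity must change: odd → even — ok.
ΔJ = 0, ±1 (not J=0↔0): J: 7/2 → 11/2, ΔJ = +2 — fails.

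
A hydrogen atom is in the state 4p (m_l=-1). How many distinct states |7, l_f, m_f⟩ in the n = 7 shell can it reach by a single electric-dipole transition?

4

E1 requires Δl = ±1, so l_f ∈ {0, 2}; with 0 ≤ l_f ≤ n_f−1 = 6, the allowed l_f values are {0, 2}.
For l_f = 0: m_f ∈ {m_i−1, m_i, m_i+1} ∩ [−0, 0] = {0} → 1 state.
For l_f = 2: m_f ∈ {m_i−1, m_i, m_i+1} ∩ [−2, 2] = {-2, -1, 0} → 3 states.
Total: 4.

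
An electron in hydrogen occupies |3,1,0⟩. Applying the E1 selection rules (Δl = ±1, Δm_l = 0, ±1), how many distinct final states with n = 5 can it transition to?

E1 requires Δl = ±1, so l_f ∈ {0, 2}; with 0 ≤ l_f ≤ n_f−1 = 4, the allowed l_f values are {0, 2}.
For l_f = 0: m_f ∈ {m_i−1, m_i, m_i+1} ∩ [−0, 0] = {0} → 1 state.
For l_f = 2: m_f ∈ {m_i−1, m_i, m_i+1} ∩ [−2, 2] = {-1, 0, 1} → 3 states.
Total: 4.

4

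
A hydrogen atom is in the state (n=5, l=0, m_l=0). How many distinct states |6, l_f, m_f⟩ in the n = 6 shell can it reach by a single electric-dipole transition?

3

E1 requires Δl = ±1, so l_f ∈ {-1, 1}; with 0 ≤ l_f ≤ n_f−1 = 5, the allowed l_f values are {1}.
For l_f = 1: m_f ∈ {m_i−1, m_i, m_i+1} ∩ [−1, 1] = {-1, 0, 1} → 3 states.
Total: 3.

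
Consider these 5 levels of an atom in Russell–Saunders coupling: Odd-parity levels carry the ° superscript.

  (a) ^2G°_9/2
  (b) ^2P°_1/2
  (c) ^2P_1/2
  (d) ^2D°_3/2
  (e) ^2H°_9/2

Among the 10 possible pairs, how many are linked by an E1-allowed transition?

2

(a)–(b): forbidden (parity, ΔL, ΔJ).
(a)–(c): forbidden (ΔL, ΔJ).
(a)–(d): forbidden (parity, ΔL, ΔJ).
(a)–(e): forbidden (parity).
(b)–(c): allowed.
(b)–(d): forbidden (parity).
(b)–(e): forbidden (parity, ΔL, ΔJ).
(c)–(d): allowed.
(c)–(e): forbidden (ΔL, ΔJ).
(d)–(e): forbidden (parity, ΔL, ΔJ).
Allowed pairs: 2 of 10.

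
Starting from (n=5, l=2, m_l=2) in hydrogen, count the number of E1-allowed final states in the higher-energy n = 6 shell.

E1 requires Δl = ±1, so l_f ∈ {1, 3}; with 0 ≤ l_f ≤ n_f−1 = 5, the allowed l_f values are {1, 3}.
For l_f = 1: m_f ∈ {m_i−1, m_i, m_i+1} ∩ [−1, 1] = {1} → 1 state.
For l_f = 3: m_f ∈ {m_i−1, m_i, m_i+1} ∩ [−3, 3] = {1, 2, 3} → 3 states.
Total: 4.

4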